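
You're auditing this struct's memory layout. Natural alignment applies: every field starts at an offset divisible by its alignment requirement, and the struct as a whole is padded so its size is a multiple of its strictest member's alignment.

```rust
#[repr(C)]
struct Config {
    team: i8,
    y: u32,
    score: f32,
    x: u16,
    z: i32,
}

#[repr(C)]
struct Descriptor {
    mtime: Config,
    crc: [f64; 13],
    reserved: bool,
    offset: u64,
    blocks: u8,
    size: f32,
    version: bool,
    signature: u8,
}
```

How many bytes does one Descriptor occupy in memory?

160 bytes

Config: @0: team [1B, align 1] → 1; +3 pad (align 4); @4: y [4B, align 4] → 8; @8: score [4B, align 4] → 12; @12: x [2B, align 2] → 14; +2 pad (align 4); @16: z [4B, align 4] → 20; size 20, align 4
@0: mtime [20B, align 4] → 20
+4 pad (align 8)
@24: crc [104B, align 8] → 128
@128: reserved [1B, align 1] → 129
+7 pad (align 8)
@136: offset [8B, align 8] → 144
@144: blocks [1B, align 1] → 145
+3 pad (align 4)
@148: size [4B, align 4] → 152
@152: version [1B, align 1] → 153
@153: signature [1B, align 1] → 154
+6 tail pad (align 8)
size 160, align 8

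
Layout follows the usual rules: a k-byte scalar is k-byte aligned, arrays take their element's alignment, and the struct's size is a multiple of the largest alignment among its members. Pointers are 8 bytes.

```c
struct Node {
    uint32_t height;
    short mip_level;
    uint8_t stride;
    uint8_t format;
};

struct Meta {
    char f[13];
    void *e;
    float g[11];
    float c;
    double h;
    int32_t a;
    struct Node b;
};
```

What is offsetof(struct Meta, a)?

80

Node: height at 0 (size 4, align 4) → ends 4; mip_level at 4 (size 2, align 2) → ends 6; stride at 6 (size 1, align 1) → ends 7; format at 7 (size 1, align 1) → ends 8; total 8 bytes, alignment 4
f at 0 (size 13, align 1) → ends 13
pad 3 to align 8 for e
e at 16 (size 8, align 8) → ends 24
g at 24 (size 44, align 4) → ends 68
c at 68 (size 4, align 4) → ends 72
h at 72 (size 8, align 8) → ends 80
a at 80 (size 4, align 4) → ends 84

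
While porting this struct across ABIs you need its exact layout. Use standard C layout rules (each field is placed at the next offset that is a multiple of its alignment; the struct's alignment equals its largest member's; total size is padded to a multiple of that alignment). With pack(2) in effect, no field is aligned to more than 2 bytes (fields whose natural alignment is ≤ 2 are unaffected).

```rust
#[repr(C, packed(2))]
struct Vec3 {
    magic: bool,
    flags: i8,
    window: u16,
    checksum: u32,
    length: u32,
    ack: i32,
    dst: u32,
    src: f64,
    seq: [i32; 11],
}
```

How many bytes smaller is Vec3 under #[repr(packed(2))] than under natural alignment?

natural layout:
  magic at 0 (size 1, align 1) → ends 1
  flags at 1 (size 1, align 1) → ends 2
  window at 2 (size 2, align 2) → ends 4
  checksum at 4 (size 4, align 4) → ends 8
  length at 8 (size 4, align 4) → ends 12
  ack at 12 (size 4, align 4) → ends 16
  dst at 16 (size 4, align 4) → ends 20
  pad 4 to align 8 for src
  src at 24 (size 8, align 8) → ends 32
  seq at 32 (size 44, align 4) → ends 76
  tail pad 4 to reach multiple of 8
  total 80 bytes, alignment 8
packed(2) layout:
  magic at 0 (size 1, align 1) → ends 1
  flags at 1 (size 1, align 1) → ends 2
  window at 2 (size 2, align 2) → ends 4
  checksum at 4 (size 4, align 2) → ends 8
  length at 8 (size 4, align 2) → ends 12
  ack at 12 (size 4, align 2) → ends 16
  dst at 16 (size 4, align 2) → ends 20
  src at 20 (size 8, align 2) → ends 28
  seq at 28 (size 44, align 2) → ends 72
  total 72 bytes, alignment 2
80 − 72 = 8

8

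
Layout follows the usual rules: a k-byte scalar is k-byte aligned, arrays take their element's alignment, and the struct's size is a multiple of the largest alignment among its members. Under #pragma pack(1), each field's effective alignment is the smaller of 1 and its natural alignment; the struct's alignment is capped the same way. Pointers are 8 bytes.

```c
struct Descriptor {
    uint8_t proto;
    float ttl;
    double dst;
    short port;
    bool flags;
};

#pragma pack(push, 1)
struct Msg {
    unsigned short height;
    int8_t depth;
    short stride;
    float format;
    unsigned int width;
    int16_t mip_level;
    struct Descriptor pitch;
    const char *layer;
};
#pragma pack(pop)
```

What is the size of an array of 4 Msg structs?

Descriptor: 0..1  proto  (1B, 1-aligned); 1..4  -- padding (3B); 4..8  ttl  (4B, 4-aligned); 8..16  dst  (8B, 8-aligned); 16..18  port  (2B, 2-aligned); 18..19  flags  (1B, 1-aligned); 19..24  -- tail padding (5B); sizeof = 24, alignof = 8
0..2  height  (2B, 1-aligned)
2..3  depth  (1B, 1-aligned)
3..5  stride  (2B, 1-aligned)
5..9  format  (4B, 1-aligned)
9..13  width  (4B, 1-aligned)
13..15  mip_level  (2B, 1-aligned)
15..39  pitch  (24B, 1-aligned)
39..47  layer  (8B, 1-aligned)
sizeof = 47, alignof = 1
array of 4: 4 × 47 = 188

188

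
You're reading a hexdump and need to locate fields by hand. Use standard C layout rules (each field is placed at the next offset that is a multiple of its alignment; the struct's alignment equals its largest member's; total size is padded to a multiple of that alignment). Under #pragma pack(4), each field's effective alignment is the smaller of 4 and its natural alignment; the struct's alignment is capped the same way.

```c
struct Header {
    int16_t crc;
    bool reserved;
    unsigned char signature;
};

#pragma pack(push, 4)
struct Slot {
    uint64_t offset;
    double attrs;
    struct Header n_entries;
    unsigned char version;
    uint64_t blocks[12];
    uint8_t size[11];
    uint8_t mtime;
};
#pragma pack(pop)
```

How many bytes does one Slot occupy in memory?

132 bytes

Header: 0..2  crc  (2B, 2-aligned); 2..3  reserved  (1B, 1-aligned); 3..4  signature  (1B, 1-aligned); sizeof = 4, alignof = 2
0..8  offset  (8B, 4-aligned)
8..16  attrs  (8B, 4-aligned)
16..20  n_entries  (4B, 2-aligned)
20..21  version  (1B, 1-aligned)
21..24  -- padding (3B)
24..120  blocks  (96B, 4-aligned)
120..131  size  (11B, 1-aligned)
131..132  mtime  (1B, 1-aligned)
sizeof = 132, alignof = 4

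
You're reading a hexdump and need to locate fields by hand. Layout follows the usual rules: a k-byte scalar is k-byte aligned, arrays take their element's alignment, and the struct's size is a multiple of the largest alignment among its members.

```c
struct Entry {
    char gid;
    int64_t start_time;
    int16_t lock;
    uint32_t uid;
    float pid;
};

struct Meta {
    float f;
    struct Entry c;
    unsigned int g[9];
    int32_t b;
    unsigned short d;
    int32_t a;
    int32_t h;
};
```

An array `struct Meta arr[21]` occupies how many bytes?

2016

Entry: gid at 0 (size 1, align 1) → ends 1; pad 7 to align 8 for start_time; start_time at 8 (size 8, align 8) → ends 16; lock at 16 (size 2, align 2) → ends 18; pad 2 to align 4 for uid; uid at 20 (size 4, align 4) → ends 24; pid at 24 (size 4, align 4) → ends 28; tail pad 4 to reach multiple of 8; total 32 bytes, alignment 8
f at 0 (size 4, align 4) → ends 4
pad 4 to align 8 for c
c at 8 (size 32, align 8) → ends 40
g at 40 (size 36, align 4) → ends 76
b at 76 (size 4, align 4) → ends 80
d at 80 (size 2, align 2) → ends 82
pad 2 to align 4 for a
a at 84 (size 4, align 4) → ends 88
h at 88 (size 4, align 4) → ends 92
tail pad 4 to reach multiple of 8
total 96 bytes, alignment 8
array of 21: 21 × 96 = 2016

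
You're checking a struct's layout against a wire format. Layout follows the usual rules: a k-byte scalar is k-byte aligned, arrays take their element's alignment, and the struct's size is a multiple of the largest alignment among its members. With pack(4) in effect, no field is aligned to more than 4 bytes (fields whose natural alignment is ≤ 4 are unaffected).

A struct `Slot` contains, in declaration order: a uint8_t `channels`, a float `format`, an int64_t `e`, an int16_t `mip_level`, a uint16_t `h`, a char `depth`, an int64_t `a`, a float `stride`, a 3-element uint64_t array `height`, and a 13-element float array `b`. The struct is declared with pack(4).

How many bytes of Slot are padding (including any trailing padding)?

0..1  channels  (1B, 1-aligned)
1..4  -- padding (3B)
4..8  format  (4B, 4-aligned)
8..16  e  (8B, 4-aligned)
16..18  mip_level  (2B, 2-aligned)
18..20  h  (2B, 2-aligned)
20..21  depth  (1B, 1-aligned)
21..24  -- padding (3B)
24..32  a  (8B, 4-aligned)
32..36  stride  (4B, 4-aligned)
36..60  height  (24B, 4-aligned)
60..112  b  (52B, 4-aligned)
sizeof = 112, alignof = 4
data bytes 106, size 112 → padding 6

6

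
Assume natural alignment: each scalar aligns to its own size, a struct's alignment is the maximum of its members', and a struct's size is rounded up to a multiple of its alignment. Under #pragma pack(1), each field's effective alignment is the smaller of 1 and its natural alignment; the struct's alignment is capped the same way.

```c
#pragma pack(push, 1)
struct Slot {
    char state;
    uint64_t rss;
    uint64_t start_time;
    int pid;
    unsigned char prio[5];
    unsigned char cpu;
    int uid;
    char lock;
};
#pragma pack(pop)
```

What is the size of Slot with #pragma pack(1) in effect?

32

@0: state [1B, align 1] → 1
@1: rss [8B, align 1] → 9
@9: start_time [8B, align 1] → 17
@17: pid [4B, align 1] → 21
@21: prio [5B, align 1] → 26
@26: cpu [1B, align 1] → 27
@27: uid [4B, align 1] → 31
@31: lock [1B, align 1] → 32
size 32, align 1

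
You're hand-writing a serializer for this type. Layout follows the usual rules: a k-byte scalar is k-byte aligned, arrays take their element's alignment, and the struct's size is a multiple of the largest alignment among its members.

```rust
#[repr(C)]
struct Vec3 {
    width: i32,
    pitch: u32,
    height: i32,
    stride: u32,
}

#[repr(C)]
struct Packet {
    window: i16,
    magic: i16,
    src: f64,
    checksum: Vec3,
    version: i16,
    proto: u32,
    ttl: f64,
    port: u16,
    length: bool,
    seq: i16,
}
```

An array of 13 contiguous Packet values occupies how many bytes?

728

Vec3: 0..4  width  (4B, 4-aligned); 4..8  pitch  (4B, 4-aligned); 8..12  height  (4B, 4-aligned); 12..16  stride  (4B, 4-aligned); sizeof = 16, alignof = 4
0..2  window  (2B, 2-aligned)
2..4  magic  (2B, 2-aligned)
4..8  -- padding (4B)
8..16  src  (8B, 8-aligned)
16..32  checksum  (16B, 4-aligned)
32..34  version  (2B, 2-aligned)
34..36  -- padding (2B)
36..40  proto  (4B, 4-aligned)
40..48  ttl  (8B, 8-aligned)
48..50  port  (2B, 2-aligned)
50..51  length  (1B, 1-aligned)
51..52  -- padding (1B)
52..54  seq  (2B, 2-aligned)
54..56  -- tail padding (2B)
sizeof = 56, alignof = 8
array of 13: 13 × 56 = 728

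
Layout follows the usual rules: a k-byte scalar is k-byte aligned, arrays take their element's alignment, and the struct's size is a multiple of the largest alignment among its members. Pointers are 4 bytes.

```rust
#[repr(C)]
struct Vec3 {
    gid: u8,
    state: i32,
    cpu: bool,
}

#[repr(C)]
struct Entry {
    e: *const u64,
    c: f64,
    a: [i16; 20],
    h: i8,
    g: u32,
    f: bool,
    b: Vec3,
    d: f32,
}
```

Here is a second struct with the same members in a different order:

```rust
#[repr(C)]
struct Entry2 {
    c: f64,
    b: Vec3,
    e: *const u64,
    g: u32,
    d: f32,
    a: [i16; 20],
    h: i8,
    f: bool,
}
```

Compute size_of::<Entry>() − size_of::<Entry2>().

8

Vec3: @0: gid [1B, align 1] → 1; +3 pad (align 4); @4: state [4B, align 4] → 8; @8: cpu [1B, align 1] → 9; +3 tail pad (align 4); size 12, align 4
@0: e [4B, align 4] → 4
+4 pad (align 8)
@8: c [8B, align 8] → 16
@16: a [40B, align 2] → 56
@56: h [1B, align 1] → 57
+3 pad (align 4)
@60: g [4B, align 4] → 64
@64: f [1B, align 1] → 65
+3 pad (align 4)
@68: b [12B, align 4] → 80
@80: d [4B, align 4] → 84
+4 tail pad (align 8)
size 88, align 8
— Entry2 —
@0: c [8B, align 8] → 8
@8: b [12B, align 4] → 20
@20: e [4B, align 4] → 24
@24: g [4B, align 4] → 28
@28: d [4B, align 4] → 32
@32: a [40B, align 2] → 72
@72: h [1B, align 1] → 73
@73: f [1B, align 1] → 74
+6 tail pad (align 8)
size 80, align 8
88 − 80 = 8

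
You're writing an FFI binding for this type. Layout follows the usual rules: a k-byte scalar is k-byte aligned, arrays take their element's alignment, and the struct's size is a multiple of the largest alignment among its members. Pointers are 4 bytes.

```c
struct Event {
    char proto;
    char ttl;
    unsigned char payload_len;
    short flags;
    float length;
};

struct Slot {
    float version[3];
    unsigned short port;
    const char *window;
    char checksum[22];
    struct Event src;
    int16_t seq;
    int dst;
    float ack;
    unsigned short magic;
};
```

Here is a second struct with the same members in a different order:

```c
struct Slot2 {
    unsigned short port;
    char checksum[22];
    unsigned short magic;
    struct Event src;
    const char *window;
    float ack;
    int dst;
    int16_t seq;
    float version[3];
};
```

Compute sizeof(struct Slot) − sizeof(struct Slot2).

4

Event: @0: proto [1B, align 1] → 1; @1: ttl [1B, align 1] → 2; @2: payload_len [1B, align 1] → 3; +1 pad (align 2); @4: flags [2B, align 2] → 6; +2 pad (align 4); @8: length [4B, align 4] → 12; size 12, align 4
@0: version [12B, align 4] → 12
@12: port [2B, align 2] → 14
+2 pad (align 4)
@16: window [4B, align 4] → 20
@20: checksum [22B, align 1] → 42
+2 pad (align 4)
@44: src [12B, align 4] → 56
@56: seq [2B, align 2] → 58
+2 pad (align 4)
@60: dst [4B, align 4] → 64
@64: ack [4B, align 4] → 68
@68: magic [2B, align 2] → 70
+2 tail pad (align 4)
size 72, align 4
— Slot2 —
@0: port [2B, align 2] → 2
@2: checksum [22B, align 1] → 24
@24: magic [2B, align 2] → 26
+2 pad (align 4)
@28: src [12B, align 4] → 40
@40: window [4B, align 4] → 44
@44: ack [4B, align 4] → 48
@48: dst [4B, align 4] → 52
@52: seq [2B, align 2] → 54
+2 pad (align 4)
@56: version [12B, align 4] → 68
size 68, align 4
72 − 68 = 4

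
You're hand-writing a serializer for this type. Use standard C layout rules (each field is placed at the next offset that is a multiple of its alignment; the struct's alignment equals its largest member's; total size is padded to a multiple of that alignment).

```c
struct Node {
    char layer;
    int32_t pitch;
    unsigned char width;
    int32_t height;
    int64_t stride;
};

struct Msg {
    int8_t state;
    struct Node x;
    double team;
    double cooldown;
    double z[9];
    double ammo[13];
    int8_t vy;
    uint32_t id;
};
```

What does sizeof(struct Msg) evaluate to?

Node: @0: layer [1B, align 1] → 1; +3 pad (align 4); @4: pitch [4B, align 4] → 8; @8: width [1B, align 1] → 9; +3 pad (align 4); @12: height [4B, align 4] → 16; @16: stride [8B, align 8] → 24; size 24, align 8
@0: state [1B, align 1] → 1
+7 pad (align 8)
@8: x [24B, align 8] → 32
@32: team [8B, align 8] → 40
@40: cooldown [8B, align 8] → 48
@48: z [72B, align 8] → 120
@120: ammo [104B, align 8] → 224
@224: vy [1B, align 1] → 225
+3 pad (align 4)
@228: id [4B, align 4] → 232
size 232, align 8

232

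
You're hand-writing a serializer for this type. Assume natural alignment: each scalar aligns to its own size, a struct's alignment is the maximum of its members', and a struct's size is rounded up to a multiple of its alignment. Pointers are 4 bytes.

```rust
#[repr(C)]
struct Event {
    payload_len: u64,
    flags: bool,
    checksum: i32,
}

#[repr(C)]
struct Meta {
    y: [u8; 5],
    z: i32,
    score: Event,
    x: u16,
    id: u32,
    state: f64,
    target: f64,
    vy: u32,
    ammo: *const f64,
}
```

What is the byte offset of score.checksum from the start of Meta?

28

Event: @0: payload_len [8B, align 8] → 8; @8: flags [1B, align 1] → 9; +3 pad (align 4); @12: checksum [4B, align 4] → 16; size 16, align 8
@0: y [5B, align 1] → 5
+3 pad (align 4)
@8: z [4B, align 4] → 12
+4 pad (align 8)
@16: score [16B, align 8] → 32
within Event: checksum at 12
16 + 12 = 28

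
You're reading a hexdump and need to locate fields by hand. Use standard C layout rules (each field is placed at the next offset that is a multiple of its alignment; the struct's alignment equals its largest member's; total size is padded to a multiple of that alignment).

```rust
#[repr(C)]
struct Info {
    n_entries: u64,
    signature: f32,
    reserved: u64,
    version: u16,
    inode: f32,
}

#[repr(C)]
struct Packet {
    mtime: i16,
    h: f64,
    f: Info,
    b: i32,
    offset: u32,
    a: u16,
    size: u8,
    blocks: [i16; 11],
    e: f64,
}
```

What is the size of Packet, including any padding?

Info: @0: n_entries [8B, align 8] → 8; @8: signature [4B, align 4] → 12; +4 pad (align 8); @16: reserved [8B, align 8] → 24; @24: version [2B, align 2] → 26; +2 pad (align 4); @28: inode [4B, align 4] → 32; size 32, align 8
@0: mtime [2B, align 2] → 2
+6 pad (align 8)
@8: h [8B, align 8] → 16
@16: f [32B, align 8] → 48
@48: b [4B, align 4] → 52
@52: offset [4B, align 4] → 56
@56: a [2B, align 2] → 58
@58: size [1B, align 1] → 59
+1 pad (align 2)
@60: blocks [22B, align 2] → 82
+6 pad (align 8)
@88: e [8B, align 8] → 96
size 96, align 8

96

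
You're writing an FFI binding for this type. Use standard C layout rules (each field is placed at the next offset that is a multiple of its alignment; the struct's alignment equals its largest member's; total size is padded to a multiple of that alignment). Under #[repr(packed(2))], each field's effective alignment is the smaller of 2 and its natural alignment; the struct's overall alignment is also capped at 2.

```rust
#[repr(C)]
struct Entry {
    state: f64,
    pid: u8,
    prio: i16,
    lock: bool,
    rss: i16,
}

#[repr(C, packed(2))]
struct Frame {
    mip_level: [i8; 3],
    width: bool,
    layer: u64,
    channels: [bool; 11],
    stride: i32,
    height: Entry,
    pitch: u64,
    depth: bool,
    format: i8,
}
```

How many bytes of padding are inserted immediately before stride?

1

Entry: 0..8  state  (8B, 8-aligned); 8..9  pid  (1B, 1-aligned); 9..10  -- padding (1B); 10..12  prio  (2B, 2-aligned); 12..13  lock  (1B, 1-aligned); 13..14  -- padding (1B); 14..16  rss  (2B, 2-aligned); sizeof = 16, alignof = 8
0..3  mip_level  (3B, 1-aligned)
3..4  width  (1B, 1-aligned)
4..12  layer  (8B, 2-aligned)
12..23  channels  (11B, 1-aligned)
23..24  -- padding (1B)
24..28  stride  (4B, 2-aligned)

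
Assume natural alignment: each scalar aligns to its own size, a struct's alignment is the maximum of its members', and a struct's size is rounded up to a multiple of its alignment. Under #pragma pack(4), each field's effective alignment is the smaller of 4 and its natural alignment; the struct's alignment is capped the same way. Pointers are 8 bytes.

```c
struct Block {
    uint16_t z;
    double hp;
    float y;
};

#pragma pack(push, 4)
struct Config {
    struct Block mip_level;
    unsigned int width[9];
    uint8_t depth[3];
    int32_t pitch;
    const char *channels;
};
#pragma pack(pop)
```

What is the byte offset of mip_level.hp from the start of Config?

8

Block: @0: z [2B, align 2] → 2; +6 pad (align 8); @8: hp [8B, align 8] → 16; @16: y [4B, align 4] → 20; +4 tail pad (align 8); size 24, align 8
@0: mip_level [24B, align 4] → 24
within Block: hp at 8
0 + 8 = 8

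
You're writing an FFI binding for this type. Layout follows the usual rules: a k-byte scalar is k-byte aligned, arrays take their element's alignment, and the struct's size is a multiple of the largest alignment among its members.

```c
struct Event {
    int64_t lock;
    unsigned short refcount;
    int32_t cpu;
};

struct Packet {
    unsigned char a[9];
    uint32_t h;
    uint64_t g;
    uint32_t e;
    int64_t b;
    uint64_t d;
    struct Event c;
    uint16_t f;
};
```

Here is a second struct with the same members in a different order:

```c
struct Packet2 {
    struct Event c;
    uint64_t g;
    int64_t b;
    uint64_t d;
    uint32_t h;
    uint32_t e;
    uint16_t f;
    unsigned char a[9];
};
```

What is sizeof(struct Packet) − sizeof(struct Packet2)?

Event: lock at 0 (size 8, align 8) → ends 8; refcount at 8 (size 2, align 2) → ends 10; pad 2 to align 4 for cpu; cpu at 12 (size 4, align 4) → ends 16; total 16 bytes, alignment 8
a at 0 (size 9, align 1) → ends 9
pad 3 to align 4 for h
h at 12 (size 4, align 4) → ends 16
g at 16 (size 8, align 8) → ends 24
e at 24 (size 4, align 4) → ends 28
pad 4 to align 8 for b
b at 32 (size 8, align 8) → ends 40
d at 40 (size 8, align 8) → ends 48
c at 48 (size 16, align 8) → ends 64
f at 64 (size 2, align 2) → ends 66
tail pad 6 to reach multiple of 8
total 72 bytes, alignment 8
— Packet2 —
c at 0 (size 16, align 8) → ends 16
g at 16 (size 8, align 8) → ends 24
b at 24 (size 8, align 8) → ends 32
d at 32 (size 8, align 8) → ends 40
h at 40 (size 4, align 4) → ends 44
e at 44 (size 4, align 4) → ends 48
f at 48 (size 2, align 2) → ends 50
a at 50 (size 9, align 1) → ends 59
tail pad 5 to reach multiple of 8
total 64 bytes, alignment 8
72 − 64 = 8

8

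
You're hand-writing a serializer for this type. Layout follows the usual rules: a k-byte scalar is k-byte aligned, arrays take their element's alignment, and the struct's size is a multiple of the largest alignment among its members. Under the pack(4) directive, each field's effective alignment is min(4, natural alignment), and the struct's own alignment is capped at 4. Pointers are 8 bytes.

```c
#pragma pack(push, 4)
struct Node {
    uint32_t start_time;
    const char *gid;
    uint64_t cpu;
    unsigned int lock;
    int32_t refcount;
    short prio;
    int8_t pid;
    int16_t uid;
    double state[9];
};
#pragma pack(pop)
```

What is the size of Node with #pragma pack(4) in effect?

108

0..4  start_time  (4B, 4-aligned)
4..12  gid  (8B, 4-aligned)
12..20  cpu  (8B, 4-aligned)
20..24  lock  (4B, 4-aligned)
24..28  refcount  (4B, 4-aligned)
28..30  prio  (2B, 2-aligned)
30..31  pid  (1B, 1-aligned)
31..32  -- padding (1B)
32..34  uid  (2B, 2-aligned)
34..36  -- padding (2B)
36..108  state  (72B, 4-aligned)
sizeof = 108, alignof = 4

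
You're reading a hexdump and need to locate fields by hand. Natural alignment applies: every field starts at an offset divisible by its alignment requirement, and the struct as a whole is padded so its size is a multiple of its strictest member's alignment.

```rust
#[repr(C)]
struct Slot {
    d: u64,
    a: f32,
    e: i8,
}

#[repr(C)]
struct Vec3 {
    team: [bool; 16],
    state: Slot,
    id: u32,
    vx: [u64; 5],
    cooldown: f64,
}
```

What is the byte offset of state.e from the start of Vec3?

28

Slot: d at 0 (size 8, align 8) → ends 8; a at 8 (size 4, align 4) → ends 12; e at 12 (size 1, align 1) → ends 13; tail pad 3 to reach multiple of 8; total 16 bytes, alignment 8
team at 0 (size 16, align 1) → ends 16
state at 16 (size 16, align 8) → ends 32
within Slot: e at 12
16 + 12 = 28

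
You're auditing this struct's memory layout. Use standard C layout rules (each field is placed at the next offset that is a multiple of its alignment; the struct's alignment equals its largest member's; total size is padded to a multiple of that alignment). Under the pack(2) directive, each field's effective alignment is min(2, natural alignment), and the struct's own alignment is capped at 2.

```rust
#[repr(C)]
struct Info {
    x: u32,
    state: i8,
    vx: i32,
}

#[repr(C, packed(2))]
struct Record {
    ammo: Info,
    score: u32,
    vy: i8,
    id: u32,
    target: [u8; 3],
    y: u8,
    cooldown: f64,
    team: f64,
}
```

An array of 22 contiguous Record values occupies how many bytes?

Info: x at 0 (size 4, align 4) → ends 4; state at 4 (size 1, align 1) → ends 5; pad 3 to align 4 for vx; vx at 8 (size 4, align 4) → ends 12; total 12 bytes, alignment 4
ammo at 0 (size 12, align 2) → ends 12
score at 12 (size 4, align 2) → ends 16
vy at 16 (size 1, align 1) → ends 17
pad 1 to align 2 for id
id at 18 (size 4, align 2) → ends 22
target at 22 (size 3, align 1) → ends 25
y at 25 (size 1, align 1) → ends 26
cooldown at 26 (size 8, align 2) → ends 34
team at 34 (size 8, align 2) → ends 42
total 42 bytes, alignment 2
array of 22: 22 × 42 = 924

924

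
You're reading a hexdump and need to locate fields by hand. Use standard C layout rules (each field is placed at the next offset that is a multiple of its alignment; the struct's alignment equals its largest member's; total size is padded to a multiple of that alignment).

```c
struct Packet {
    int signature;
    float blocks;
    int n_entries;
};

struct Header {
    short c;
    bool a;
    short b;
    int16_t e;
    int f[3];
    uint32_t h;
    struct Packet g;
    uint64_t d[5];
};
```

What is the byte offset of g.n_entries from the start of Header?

32

Packet: signature at 0 (size 4, align 4) → ends 4; blocks at 4 (size 4, align 4) → ends 8; n_entries at 8 (size 4, align 4) → ends 12; total 12 bytes, alignment 4
c at 0 (size 2, align 2) → ends 2
a at 2 (size 1, align 1) → ends 3
pad 1 to align 2 for b
b at 4 (size 2, align 2) → ends 6
e at 6 (size 2, align 2) → ends 8
f at 8 (size 12, align 4) → ends 20
h at 20 (size 4, align 4) → ends 24
g at 24 (size 12, align 4) → ends 36
within Packet: n_entries at 8
24 + 8 = 32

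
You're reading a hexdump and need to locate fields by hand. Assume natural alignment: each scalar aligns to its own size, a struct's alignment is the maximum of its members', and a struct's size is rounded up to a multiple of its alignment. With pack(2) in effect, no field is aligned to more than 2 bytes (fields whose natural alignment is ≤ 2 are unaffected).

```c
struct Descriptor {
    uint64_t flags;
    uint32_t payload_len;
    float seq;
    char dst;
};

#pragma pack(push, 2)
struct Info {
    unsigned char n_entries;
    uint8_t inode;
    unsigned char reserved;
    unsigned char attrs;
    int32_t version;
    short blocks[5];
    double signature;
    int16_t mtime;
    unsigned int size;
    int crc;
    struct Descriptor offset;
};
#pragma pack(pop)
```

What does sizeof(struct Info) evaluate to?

60 bytes

Descriptor: 0..8  flags  (8B, 8-aligned); 8..12  payload_len  (4B, 4-aligned); 12..16  seq  (4B, 4-aligned); 16..17  dst  (1B, 1-aligned); 17..24  -- tail padding (7B); sizeof = 24, alignof = 8
0..1  n_entries  (1B, 1-aligned)
1..2  inode  (1B, 1-aligned)
2..3  reserved  (1B, 1-aligned)
3..4  attrs  (1B, 1-aligned)
4..8  version  (4B, 2-aligned)
8..18  blocks  (10B, 2-aligned)
18..26  signature  (8B, 2-aligned)
26..28  mtime  (2B, 2-aligned)
28..32  size  (4B, 2-aligned)
32..36  crc  (4B, 2-aligned)
36..60  offset  (24B, 2-aligned)
sizeof = 60, alignof = 2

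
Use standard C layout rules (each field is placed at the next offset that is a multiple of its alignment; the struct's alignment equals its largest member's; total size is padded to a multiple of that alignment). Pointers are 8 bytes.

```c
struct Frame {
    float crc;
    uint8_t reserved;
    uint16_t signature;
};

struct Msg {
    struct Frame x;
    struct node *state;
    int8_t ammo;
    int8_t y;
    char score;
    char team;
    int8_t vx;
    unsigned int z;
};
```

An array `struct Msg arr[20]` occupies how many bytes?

640

Frame: 0..4  crc  (4B, 4-aligned); 4..5  reserved  (1B, 1-aligned); 5..6  -- padding (1B); 6..8  signature  (2B, 2-aligned); sizeof = 8, alignof = 4
0..8  x  (8B, 4-aligned)
8..16  state  (8B, 8-aligned)
16..17  ammo  (1B, 1-aligned)
17..18  y  (1B, 1-aligned)
18..19  score  (1B, 1-aligned)
19..20  team  (1B, 1-aligned)
20..21  vx  (1B, 1-aligned)
21..24  -- padding (3B)
24..28  z  (4B, 4-aligned)
28..32  -- tail padding (4B)
sizeof = 32, alignof = 8
array of 20: 20 × 32 = 640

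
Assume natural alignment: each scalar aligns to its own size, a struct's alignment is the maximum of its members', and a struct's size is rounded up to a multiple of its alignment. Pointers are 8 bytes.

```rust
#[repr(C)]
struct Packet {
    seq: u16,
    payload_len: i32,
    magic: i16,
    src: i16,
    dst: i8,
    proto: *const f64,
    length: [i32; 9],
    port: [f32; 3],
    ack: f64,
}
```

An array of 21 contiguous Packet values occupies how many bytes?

1680

0..2  seq  (2B, 2-aligned)
2..4  -- padding (2B)
4..8  payload_len  (4B, 4-aligned)
8..10  magic  (2B, 2-aligned)
10..12  src  (2B, 2-aligned)
12..13  dst  (1B, 1-aligned)
13..16  -- padding (3B)
16..24  proto  (8B, 8-aligned)
24..60  length  (36B, 4-aligned)
60..72  port  (12B, 4-aligned)
72..80  ack  (8B, 8-aligned)
sizeof = 80, alignof = 8
array of 21: 21 × 80 = 1680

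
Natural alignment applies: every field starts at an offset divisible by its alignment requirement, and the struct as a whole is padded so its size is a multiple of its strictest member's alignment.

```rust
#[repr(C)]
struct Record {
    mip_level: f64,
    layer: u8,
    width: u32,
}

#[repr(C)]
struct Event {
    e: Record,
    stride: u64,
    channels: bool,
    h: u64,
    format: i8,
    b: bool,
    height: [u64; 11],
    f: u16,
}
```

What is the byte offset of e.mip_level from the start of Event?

Record: 0..8  mip_level  (8B, 8-aligned); 8..9  layer  (1B, 1-aligned); 9..12  -- padding (3B); 12..16  width  (4B, 4-aligned); sizeof = 16, alignof = 8
0..16  e  (16B, 8-aligned)
within Record: mip_level at 0
0 + 0 = 0

0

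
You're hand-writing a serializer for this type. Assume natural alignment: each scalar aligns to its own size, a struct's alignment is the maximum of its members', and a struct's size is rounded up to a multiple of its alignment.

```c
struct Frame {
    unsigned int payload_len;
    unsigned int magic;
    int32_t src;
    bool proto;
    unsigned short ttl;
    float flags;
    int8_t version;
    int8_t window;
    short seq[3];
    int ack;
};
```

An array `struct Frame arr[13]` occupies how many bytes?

416

@0: payload_len [4B, align 4] → 4
@4: magic [4B, align 4] → 8
@8: src [4B, align 4] → 12
@12: proto [1B, align 1] → 13
+1 pad (align 2)
@14: ttl [2B, align 2] → 16
@16: flags [4B, align 4] → 20
@20: version [1B, align 1] → 21
@21: window [1B, align 1] → 22
@22: seq [6B, align 2] → 28
@28: ack [4B, align 4] → 32
size 32, align 4
array of 13: 13 × 32 = 416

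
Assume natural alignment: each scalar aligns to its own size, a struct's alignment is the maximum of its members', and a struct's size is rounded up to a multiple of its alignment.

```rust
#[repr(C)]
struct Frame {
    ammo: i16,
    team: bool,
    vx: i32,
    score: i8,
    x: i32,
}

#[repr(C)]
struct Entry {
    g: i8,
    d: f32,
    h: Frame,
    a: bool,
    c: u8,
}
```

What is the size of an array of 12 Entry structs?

Frame: @0: ammo [2B, align 2] → 2; @2: team [1B, align 1] → 3; +1 pad (align 4); @4: vx [4B, align 4] → 8; @8: score [1B, align 1] → 9; +3 pad (align 4); @12: x [4B, align 4] → 16; size 16, align 4
@0: g [1B, align 1] → 1
+3 pad (align 4)
@4: d [4B, align 4] → 8
@8: h [16B, align 4] → 24
@24: a [1B, align 1] → 25
@25: c [1B, align 1] → 26
+2 tail pad (align 4)
size 28, align 4
array of 12: 12 × 28 = 336

336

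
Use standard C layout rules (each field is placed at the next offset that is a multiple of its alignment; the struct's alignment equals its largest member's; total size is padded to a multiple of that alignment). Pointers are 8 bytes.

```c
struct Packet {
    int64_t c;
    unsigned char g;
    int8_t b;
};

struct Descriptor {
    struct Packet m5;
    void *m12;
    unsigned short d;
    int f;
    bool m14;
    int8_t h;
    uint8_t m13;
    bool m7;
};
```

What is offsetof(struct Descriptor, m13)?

34

Packet: 0..8  c  (8B, 8-aligned); 8..9  g  (1B, 1-aligned); 9..10  b  (1B, 1-aligned); 10..16  -- tail padding (6B); sizeof = 16, alignof = 8
0..16  m5  (16B, 8-aligned)
16..24  m12  (8B, 8-aligned)
24..26  d  (2B, 2-aligned)
26..28  -- padding (2B)
28..32  f  (4B, 4-aligned)
32..33  m14  (1B, 1-aligned)
33..34  h  (1B, 1-aligned)
34..35  m13  (1B, 1-aligned)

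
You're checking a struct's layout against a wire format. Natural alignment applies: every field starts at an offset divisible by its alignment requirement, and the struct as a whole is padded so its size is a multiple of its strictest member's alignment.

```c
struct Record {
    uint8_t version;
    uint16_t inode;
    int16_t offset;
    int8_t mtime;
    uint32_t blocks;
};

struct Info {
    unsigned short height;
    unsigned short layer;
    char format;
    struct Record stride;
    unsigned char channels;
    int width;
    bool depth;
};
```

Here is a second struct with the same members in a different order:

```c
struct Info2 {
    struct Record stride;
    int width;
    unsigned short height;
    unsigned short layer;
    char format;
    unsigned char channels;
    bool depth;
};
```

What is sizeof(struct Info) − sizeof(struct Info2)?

8

Record: 0..1  version  (1B, 1-aligned); 1..2  -- padding (1B); 2..4  inode  (2B, 2-aligned); 4..6  offset  (2B, 2-aligned); 6..7  mtime  (1B, 1-aligned); 7..8  -- padding (1B); 8..12  blocks  (4B, 4-aligned); sizeof = 12, alignof = 4
0..2  height  (2B, 2-aligned)
2..4  layer  (2B, 2-aligned)
4..5  format  (1B, 1-aligned)
5..8  -- padding (3B)
8..20  stride  (12B, 4-aligned)
20..21  channels  (1B, 1-aligned)
21..24  -- padding (3B)
24..28  width  (4B, 4-aligned)
28..29  depth  (1B, 1-aligned)
29..32  -- tail padding (3B)
sizeof = 32, alignof = 4
— Info2 —
0..12  stride  (12B, 4-aligned)
12..16  width  (4B, 4-aligned)
16..18  height  (2B, 2-aligned)
18..20  layer  (2B, 2-aligned)
20..21  format  (1B, 1-aligned)
21..22  channels  (1B, 1-aligned)
22..23  depth  (1B, 1-aligned)
23..24  -- tail padding (1B)
sizeof = 24, alignof = 4
32 − 24 = 8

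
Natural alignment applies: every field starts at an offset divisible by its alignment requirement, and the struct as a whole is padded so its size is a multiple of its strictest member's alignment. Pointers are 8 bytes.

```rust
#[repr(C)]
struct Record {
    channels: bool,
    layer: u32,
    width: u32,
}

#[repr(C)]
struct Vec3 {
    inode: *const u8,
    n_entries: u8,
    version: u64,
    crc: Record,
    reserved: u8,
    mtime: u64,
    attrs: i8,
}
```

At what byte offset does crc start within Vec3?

Record: 0..1  channels  (1B, 1-aligned); 1..4  -- padding (3B); 4..8  layer  (4B, 4-aligned); 8..12  width  (4B, 4-aligned); sizeof = 12, alignof = 4
0..8  inode  (8B, 8-aligned)
8..9  n_entries  (1B, 1-aligned)
9..16  -- padding (7B)
16..24  version  (8B, 8-aligned)
24..36  crc  (12B, 4-aligned)

24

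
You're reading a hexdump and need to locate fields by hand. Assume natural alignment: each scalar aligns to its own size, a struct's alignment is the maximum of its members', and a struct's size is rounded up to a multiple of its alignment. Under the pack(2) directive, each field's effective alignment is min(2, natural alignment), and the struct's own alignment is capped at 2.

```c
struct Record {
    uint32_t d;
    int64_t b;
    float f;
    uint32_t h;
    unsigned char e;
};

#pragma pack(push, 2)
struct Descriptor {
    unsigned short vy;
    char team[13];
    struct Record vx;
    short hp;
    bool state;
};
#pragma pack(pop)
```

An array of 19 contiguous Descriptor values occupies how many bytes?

Record: d at 0 (size 4, align 4) → ends 4; pad 4 to align 8 for b; b at 8 (size 8, align 8) → ends 16; f at 16 (size 4, align 4) → ends 20; h at 20 (size 4, align 4) → ends 24; e at 24 (size 1, align 1) → ends 25; tail pad 7 to reach multiple of 8; total 32 bytes, alignment 8
vy at 0 (size 2, align 2) → ends 2
team at 2 (size 13, align 1) → ends 15
pad 1 to align 2 for vx
vx at 16 (size 32, align 2) → ends 48
hp at 48 (size 2, align 2) → ends 50
state at 50 (size 1, align 1) → ends 51
tail pad 1 to reach multiple of 2
total 52 bytes, alignment 2
array of 19: 19 × 52 = 988

988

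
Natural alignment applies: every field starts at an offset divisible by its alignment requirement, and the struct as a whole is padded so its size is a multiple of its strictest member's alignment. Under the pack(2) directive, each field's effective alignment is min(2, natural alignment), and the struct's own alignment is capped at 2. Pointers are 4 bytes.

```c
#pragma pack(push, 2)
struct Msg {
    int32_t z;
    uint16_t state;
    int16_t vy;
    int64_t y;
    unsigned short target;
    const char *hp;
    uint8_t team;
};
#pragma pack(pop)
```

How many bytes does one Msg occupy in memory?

24

0..4  z  (4B, 2-aligned)
4..6  state  (2B, 2-aligned)
6..8  vy  (2B, 2-aligned)
8..16  y  (8B, 2-aligned)
16..18  target  (2B, 2-aligned)
18..22  hp  (4B, 2-aligned)
22..23  team  (1B, 1-aligned)
23..24  -- tail padding (1B)
sizeof = 24, alignof = 2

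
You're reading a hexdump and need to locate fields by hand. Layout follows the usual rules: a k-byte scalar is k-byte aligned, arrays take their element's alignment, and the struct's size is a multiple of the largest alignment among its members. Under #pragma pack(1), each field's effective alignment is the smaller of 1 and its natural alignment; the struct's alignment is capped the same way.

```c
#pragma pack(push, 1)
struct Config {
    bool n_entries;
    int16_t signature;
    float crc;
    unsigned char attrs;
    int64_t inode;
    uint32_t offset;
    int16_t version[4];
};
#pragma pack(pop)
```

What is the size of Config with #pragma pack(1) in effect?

28

@0: n_entries [1B, align 1] → 1
@1: signature [2B, align 1] → 3
@3: crc [4B, align 1] → 7
@7: attrs [1B, align 1] → 8
@8: inode [8B, align 1] → 16
@16: offset [4B, align 1] → 20
@20: version [8B, align 1] → 28
size 28, align 1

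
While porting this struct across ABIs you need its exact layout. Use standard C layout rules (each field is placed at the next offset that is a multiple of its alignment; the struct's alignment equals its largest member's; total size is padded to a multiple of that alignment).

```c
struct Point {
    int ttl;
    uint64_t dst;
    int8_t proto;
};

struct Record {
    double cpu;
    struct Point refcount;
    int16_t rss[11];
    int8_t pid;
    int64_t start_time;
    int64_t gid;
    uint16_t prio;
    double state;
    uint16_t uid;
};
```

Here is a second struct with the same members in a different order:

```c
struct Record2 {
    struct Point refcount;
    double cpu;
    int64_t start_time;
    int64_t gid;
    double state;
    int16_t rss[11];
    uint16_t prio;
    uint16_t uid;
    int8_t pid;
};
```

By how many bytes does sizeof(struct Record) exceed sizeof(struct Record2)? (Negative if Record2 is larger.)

8

Point: 0..4  ttl  (4B, 4-aligned); 4..8  -- padding (4B); 8..16  dst  (8B, 8-aligned); 16..17  proto  (1B, 1-aligned); 17..24  -- tail padding (7B); sizeof = 24, alignof = 8
0..8  cpu  (8B, 8-aligned)
8..32  refcount  (24B, 8-aligned)
32..54  rss  (22B, 2-aligned)
54..55  pid  (1B, 1-aligned)
55..56  -- padding (1B)
56..64  start_time  (8B, 8-aligned)
64..72  gid  (8B, 8-aligned)
72..74  prio  (2B, 2-aligned)
74..80  -- padding (6B)
80..88  state  (8B, 8-aligned)
88..90  uid  (2B, 2-aligned)
90..96  -- tail padding (6B)
sizeof = 96, alignof = 8
— Record2 —
0..24  refcount  (24B, 8-aligned)
24..32  cpu  (8B, 8-aligned)
32..40  start_time  (8B, 8-aligned)
40..48  gid  (8B, 8-aligned)
48..56  state  (8B, 8-aligned)
56..78  rss  (22B, 2-aligned)
78..80  prio  (2B, 2-aligned)
80..82  uid  (2B, 2-aligned)
82..83  pid  (1B, 1-aligned)
83..88  -- tail padding (5B)
sizeof = 88, alignof = 8
96 − 88 = 8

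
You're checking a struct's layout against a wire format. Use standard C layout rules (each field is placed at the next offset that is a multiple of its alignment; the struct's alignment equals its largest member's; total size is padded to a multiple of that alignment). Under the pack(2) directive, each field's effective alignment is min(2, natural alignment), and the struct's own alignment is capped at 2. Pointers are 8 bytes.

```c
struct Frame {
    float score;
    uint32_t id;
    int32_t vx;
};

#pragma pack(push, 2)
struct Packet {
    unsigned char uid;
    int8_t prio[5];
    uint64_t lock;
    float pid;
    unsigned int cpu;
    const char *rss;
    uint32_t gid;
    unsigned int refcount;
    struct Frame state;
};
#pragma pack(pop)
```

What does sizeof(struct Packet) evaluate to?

Frame: 0..4  score  (4B, 4-aligned); 4..8  id  (4B, 4-aligned); 8..12  vx  (4B, 4-aligned); sizeof = 12, alignof = 4
0..1  uid  (1B, 1-aligned)
1..6  prio  (5B, 1-aligned)
6..14  lock  (8B, 2-aligned)
14..18  pid  (4B, 2-aligned)
18..22  cpu  (4B, 2-aligned)
22..30  rss  (8B, 2-aligned)
30..34  gid  (4B, 2-aligned)
34..38  refcount  (4B, 2-aligned)
38..50  state  (12B, 2-aligned)
sizeof = 50, alignof = 2

50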